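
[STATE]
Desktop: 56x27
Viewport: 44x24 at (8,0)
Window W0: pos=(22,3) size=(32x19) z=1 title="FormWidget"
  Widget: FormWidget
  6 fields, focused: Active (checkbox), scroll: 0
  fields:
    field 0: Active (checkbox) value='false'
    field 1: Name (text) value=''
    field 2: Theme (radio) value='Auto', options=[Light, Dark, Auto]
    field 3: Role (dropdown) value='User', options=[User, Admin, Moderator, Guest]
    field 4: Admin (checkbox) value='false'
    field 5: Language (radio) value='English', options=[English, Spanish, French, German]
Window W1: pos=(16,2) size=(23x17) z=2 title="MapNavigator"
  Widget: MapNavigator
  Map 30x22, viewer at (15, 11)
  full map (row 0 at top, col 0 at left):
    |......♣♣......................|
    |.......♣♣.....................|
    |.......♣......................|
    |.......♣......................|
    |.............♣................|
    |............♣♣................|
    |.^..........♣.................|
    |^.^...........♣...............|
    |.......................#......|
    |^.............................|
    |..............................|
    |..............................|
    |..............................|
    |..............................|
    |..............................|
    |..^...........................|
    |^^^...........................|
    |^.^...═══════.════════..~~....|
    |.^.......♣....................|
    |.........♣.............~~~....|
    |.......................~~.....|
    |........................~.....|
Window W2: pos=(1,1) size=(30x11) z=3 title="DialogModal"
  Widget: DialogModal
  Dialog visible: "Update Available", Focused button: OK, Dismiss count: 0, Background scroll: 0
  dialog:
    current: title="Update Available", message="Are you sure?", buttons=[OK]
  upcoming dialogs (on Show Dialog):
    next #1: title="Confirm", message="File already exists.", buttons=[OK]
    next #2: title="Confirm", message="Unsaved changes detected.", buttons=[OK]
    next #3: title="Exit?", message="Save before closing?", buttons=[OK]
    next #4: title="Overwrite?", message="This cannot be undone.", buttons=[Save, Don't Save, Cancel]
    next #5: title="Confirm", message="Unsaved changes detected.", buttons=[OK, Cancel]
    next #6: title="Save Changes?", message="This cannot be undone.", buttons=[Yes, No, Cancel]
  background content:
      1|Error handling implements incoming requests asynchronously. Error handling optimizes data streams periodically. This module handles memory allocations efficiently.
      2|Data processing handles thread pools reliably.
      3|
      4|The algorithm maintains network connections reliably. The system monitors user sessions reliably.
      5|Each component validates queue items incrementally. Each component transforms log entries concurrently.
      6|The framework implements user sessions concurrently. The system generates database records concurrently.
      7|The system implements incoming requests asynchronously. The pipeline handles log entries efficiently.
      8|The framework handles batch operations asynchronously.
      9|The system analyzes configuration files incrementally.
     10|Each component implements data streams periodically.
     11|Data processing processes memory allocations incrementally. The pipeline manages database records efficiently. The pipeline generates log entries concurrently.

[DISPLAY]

                                            
━━━━━━━━━━━━━━━━━━━━━━┓                     
gModal                ┃━━━━━━━┓             
──────────────────────┨       ┃━━━━━━━━━━━━━
handling implements in┃───────┨             
─────────────────┐thre┃.......┃─────────────
Update Available │    ┃.......┃]            
 Are you sure?   │netw┃.......┃             
      [OK]       │ que┃....#..┃) Light  ( ) 
─────────────────┘ use┃.......┃ser         ▼
stem implements incomi┃.......┃]            
━━━━━━━━━━━━━━━━━━━━━━┛.......┃) English  ( 
        ┃.....................┃             
        ┃.....................┃             
        ┃.....................┃             
        ┃.....................┃             
        ┃.....................┃             
        ┃.═══════.════════..~~┃             
        ┗━━━━━━━━━━━━━━━━━━━━━┛             
              ┃                             
              ┃                             
              ┗━━━━━━━━━━━━━━━━━━━━━━━━━━━━━
                                            
                                            


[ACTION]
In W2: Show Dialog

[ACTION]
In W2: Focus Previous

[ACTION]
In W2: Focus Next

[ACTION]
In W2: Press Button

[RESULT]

                                            
━━━━━━━━━━━━━━━━━━━━━━┓                     
gModal                ┃━━━━━━━┓             
──────────────────────┨       ┃━━━━━━━━━━━━━
handling implements in┃───────┨             
rocessing handles thre┃.......┃─────────────
                      ┃.......┃]            
gorithm maintains netw┃.......┃             
omponent validates que┃....#..┃) Light  ( ) 
amework implements use┃.......┃ser         ▼
stem implements incomi┃.......┃]            
━━━━━━━━━━━━━━━━━━━━━━┛.......┃) English  ( 
        ┃.....................┃             
        ┃.....................┃             
        ┃.....................┃             
        ┃.....................┃             
        ┃.....................┃             
        ┃.═══════.════════..~~┃             
        ┗━━━━━━━━━━━━━━━━━━━━━┛             
              ┃                             
              ┃                             
              ┗━━━━━━━━━━━━━━━━━━━━━━━━━━━━━
                                            
                                            


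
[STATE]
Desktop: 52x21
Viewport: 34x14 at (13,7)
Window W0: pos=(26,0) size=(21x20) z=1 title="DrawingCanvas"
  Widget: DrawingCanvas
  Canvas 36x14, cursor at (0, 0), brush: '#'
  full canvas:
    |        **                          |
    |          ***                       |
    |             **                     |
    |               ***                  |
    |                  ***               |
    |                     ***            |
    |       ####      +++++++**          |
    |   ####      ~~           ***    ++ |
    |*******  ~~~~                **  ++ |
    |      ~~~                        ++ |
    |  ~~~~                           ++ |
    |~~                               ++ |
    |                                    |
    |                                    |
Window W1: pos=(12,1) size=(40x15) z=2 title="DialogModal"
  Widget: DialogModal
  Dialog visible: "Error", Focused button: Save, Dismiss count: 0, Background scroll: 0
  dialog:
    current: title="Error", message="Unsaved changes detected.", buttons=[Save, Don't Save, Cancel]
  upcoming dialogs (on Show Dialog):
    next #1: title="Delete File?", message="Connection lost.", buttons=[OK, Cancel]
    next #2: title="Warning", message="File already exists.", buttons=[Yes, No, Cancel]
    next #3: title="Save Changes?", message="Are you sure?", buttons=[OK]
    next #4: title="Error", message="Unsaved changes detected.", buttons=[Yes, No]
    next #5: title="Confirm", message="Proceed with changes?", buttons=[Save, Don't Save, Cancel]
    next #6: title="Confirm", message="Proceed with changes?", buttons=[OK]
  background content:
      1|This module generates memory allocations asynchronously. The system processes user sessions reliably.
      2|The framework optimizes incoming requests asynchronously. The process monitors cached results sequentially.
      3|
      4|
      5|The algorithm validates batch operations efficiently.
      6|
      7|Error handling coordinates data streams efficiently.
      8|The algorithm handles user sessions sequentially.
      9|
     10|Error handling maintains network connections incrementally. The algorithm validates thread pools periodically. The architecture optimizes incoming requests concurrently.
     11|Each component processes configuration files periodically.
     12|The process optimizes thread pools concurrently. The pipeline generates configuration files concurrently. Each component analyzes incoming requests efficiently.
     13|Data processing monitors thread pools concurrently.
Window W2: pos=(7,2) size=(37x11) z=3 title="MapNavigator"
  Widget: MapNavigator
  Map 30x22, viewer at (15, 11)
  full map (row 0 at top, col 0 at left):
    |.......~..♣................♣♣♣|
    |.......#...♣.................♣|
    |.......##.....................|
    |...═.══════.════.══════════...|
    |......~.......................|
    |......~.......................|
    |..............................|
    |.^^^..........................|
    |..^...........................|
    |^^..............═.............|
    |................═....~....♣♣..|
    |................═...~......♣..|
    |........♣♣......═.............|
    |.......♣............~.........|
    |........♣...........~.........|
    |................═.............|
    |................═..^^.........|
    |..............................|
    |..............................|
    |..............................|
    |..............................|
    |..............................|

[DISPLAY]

.............═....~....♣♣..   ┃───
............@═...~......♣..   ┃   
.....♣♣......═.............   ┃   
....♣............~.........   ┃l  
.....♣...........~.........   ┃───
━━━━━━━━━━━━━━━━━━━━━━━━━━━━━━┛   
Error handling maintains network c
Each component processes configura
━━━━━━━━━━━━━━━━━━━━━━━━━━━━━━━━━━
             ┃                   ┃
             ┃                   ┃
             ┃                   ┃
             ┗━━━━━━━━━━━━━━━━━━━┛
                                  


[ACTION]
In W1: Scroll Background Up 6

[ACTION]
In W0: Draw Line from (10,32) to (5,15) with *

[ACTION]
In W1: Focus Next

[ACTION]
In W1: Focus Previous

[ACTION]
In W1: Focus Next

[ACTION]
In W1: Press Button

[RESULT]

.............═....~....♣♣..   ┃   
............@═...~......♣..   ┃per
.....♣♣......═.............   ┃   
....♣............~.........   ┃ st
.....♣...........~.........   ┃ion
━━━━━━━━━━━━━━━━━━━━━━━━━━━━━━┛   
Error handling maintains network c
Each component processes configura
━━━━━━━━━━━━━━━━━━━━━━━━━━━━━━━━━━
             ┃                   ┃
             ┃                   ┃
             ┃                   ┃
             ┗━━━━━━━━━━━━━━━━━━━┛
                                  


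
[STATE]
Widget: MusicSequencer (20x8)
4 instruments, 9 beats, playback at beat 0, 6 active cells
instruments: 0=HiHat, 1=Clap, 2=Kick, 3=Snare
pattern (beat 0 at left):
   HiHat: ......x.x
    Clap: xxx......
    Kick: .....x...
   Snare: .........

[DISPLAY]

      ▼12345678     
 HiHat······█·█     
  Clap███······     
  Kick·····█···     
 Snare·········     
                    
                    
                    


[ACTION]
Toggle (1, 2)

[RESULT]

      ▼12345678     
 HiHat······█·█     
  Clap██·······     
  Kick·····█···     
 Snare·········     
                    
                    
                    


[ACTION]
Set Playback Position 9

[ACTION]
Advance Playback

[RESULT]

      0▼2345678     
 HiHat······█·█     
  Clap██·······     
  Kick·····█···     
 Snare·········     
                    
                    
                    


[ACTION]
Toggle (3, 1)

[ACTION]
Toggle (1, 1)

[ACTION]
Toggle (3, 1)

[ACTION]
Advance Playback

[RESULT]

      01▼345678     
 HiHat······█·█     
  Clap█········     
  Kick·····█···     
 Snare·········     
                    
                    
                    


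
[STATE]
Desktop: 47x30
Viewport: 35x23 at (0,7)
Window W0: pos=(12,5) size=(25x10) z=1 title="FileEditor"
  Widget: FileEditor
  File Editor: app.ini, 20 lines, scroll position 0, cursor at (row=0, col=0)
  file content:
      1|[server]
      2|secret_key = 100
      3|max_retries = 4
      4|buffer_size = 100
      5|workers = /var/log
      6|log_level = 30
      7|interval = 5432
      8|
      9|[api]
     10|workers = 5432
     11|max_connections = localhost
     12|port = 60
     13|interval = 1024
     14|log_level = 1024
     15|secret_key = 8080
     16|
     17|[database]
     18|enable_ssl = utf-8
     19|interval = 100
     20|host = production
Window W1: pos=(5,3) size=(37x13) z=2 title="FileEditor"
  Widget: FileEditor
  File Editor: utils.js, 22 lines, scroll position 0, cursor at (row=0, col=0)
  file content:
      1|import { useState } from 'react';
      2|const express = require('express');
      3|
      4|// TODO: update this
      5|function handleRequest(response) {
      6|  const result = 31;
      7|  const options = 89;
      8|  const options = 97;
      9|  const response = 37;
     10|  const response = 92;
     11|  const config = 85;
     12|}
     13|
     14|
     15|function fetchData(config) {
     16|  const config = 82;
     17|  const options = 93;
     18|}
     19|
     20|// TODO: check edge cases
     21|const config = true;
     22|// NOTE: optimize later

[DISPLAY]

     ┃const express = require('expr
     ┃                             
     ┃// TODO: update this         
     ┃function handleRequest(respon
     ┃  const result = 31;         
     ┃  const options = 89;        
     ┃  const options = 97;        
     ┃  const response = 37;       
     ┗━━━━━━━━━━━━━━━━━━━━━━━━━━━━━
                                   
                                   
                                   
                                   
                                   
                                   
                                   
                                   
                                   
                                   
                                   
                                   
                                   
                                   


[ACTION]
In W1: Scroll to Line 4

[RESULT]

     ┃function handleRequest(respon
     ┃  const result = 31;         
     ┃  const options = 89;        
     ┃  const options = 97;        
     ┃  const response = 37;       
     ┃  const response = 92;       
     ┃  const config = 85;         
     ┃}                            
     ┗━━━━━━━━━━━━━━━━━━━━━━━━━━━━━
                                   
                                   
                                   
                                   
                                   
                                   
                                   
                                   
                                   
                                   
                                   
                                   
                                   
                                   


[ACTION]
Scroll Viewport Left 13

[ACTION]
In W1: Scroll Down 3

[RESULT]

     ┃  const options = 97;        
     ┃  const response = 37;       
     ┃  const response = 92;       
     ┃  const config = 85;         
     ┃}                            
     ┃                             
     ┃                             
     ┃function fetchData(config) { 
     ┗━━━━━━━━━━━━━━━━━━━━━━━━━━━━━
                                   
                                   
                                   
                                   
                                   
                                   
                                   
                                   
                                   
                                   
                                   
                                   
                                   
                                   


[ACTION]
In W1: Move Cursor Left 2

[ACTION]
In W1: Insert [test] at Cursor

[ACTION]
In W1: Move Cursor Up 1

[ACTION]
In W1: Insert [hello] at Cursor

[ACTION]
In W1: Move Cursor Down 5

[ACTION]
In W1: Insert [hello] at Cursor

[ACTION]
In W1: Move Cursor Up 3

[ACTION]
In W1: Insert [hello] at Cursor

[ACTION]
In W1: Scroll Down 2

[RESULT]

     ┃  const response = 92;       
     ┃  const config = 85;         
     ┃}                            
     ┃                             
     ┃                             
     ┃function fetchData(config) { 
     ┃  const config = 82;         
     ┃  const options = 93;        
     ┗━━━━━━━━━━━━━━━━━━━━━━━━━━━━━
                                   
                                   
                                   
                                   
                                   
                                   
                                   
                                   
                                   
                                   
                                   
                                   
                                   
                                   


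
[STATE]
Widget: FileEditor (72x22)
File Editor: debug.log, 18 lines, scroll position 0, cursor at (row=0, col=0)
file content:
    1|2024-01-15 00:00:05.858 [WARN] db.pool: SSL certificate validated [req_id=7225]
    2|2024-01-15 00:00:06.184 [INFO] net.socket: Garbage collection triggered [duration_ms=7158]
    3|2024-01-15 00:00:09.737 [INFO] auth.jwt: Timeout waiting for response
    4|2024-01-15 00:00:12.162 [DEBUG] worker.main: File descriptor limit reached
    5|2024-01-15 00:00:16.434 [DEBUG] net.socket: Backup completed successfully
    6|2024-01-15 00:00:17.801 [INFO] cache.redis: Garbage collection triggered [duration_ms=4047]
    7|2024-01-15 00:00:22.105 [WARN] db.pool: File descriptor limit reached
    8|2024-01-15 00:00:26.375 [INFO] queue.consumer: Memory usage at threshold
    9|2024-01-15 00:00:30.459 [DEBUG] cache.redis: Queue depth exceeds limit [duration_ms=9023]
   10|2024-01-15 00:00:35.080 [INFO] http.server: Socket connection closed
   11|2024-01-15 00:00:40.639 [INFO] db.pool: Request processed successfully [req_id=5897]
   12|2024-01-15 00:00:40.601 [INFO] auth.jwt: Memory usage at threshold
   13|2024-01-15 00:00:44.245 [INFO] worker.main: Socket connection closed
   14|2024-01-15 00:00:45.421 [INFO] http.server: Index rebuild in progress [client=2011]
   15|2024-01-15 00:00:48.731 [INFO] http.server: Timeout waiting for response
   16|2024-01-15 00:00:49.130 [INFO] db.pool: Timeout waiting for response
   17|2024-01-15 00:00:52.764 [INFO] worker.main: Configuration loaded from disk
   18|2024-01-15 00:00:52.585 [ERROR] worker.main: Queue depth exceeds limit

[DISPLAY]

█024-01-15 00:00:05.858 [WARN] db.pool: SSL certificate validated [req_▲
2024-01-15 00:00:06.184 [INFO] net.socket: Garbage collection triggered█
2024-01-15 00:00:09.737 [INFO] auth.jwt: Timeout waiting for response  ░
2024-01-15 00:00:12.162 [DEBUG] worker.main: File descriptor limit reac░
2024-01-15 00:00:16.434 [DEBUG] net.socket: Backup completed successful░
2024-01-15 00:00:17.801 [INFO] cache.redis: Garbage collection triggere░
2024-01-15 00:00:22.105 [WARN] db.pool: File descriptor limit reached  ░
2024-01-15 00:00:26.375 [INFO] queue.consumer: Memory usage at threshol░
2024-01-15 00:00:30.459 [DEBUG] cache.redis: Queue depth exceeds limit ░
2024-01-15 00:00:35.080 [INFO] http.server: Socket connection closed   ░
2024-01-15 00:00:40.639 [INFO] db.pool: Request processed successfully ░
2024-01-15 00:00:40.601 [INFO] auth.jwt: Memory usage at threshold     ░
2024-01-15 00:00:44.245 [INFO] worker.main: Socket connection closed   ░
2024-01-15 00:00:45.421 [INFO] http.server: Index rebuild in progress [░
2024-01-15 00:00:48.731 [INFO] http.server: Timeout waiting for respons░
2024-01-15 00:00:49.130 [INFO] db.pool: Timeout waiting for response   ░
2024-01-15 00:00:52.764 [INFO] worker.main: Configuration loaded from d░
2024-01-15 00:00:52.585 [ERROR] worker.main: Queue depth exceeds limit ░
                                                                       ░
                                                                       ░
                                                                       ░
                                                                       ▼


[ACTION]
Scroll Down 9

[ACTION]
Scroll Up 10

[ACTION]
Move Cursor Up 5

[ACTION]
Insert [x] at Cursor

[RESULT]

x█024-01-15 00:00:05.858 [WARN] db.pool: SSL certificate validated [req▲
2024-01-15 00:00:06.184 [INFO] net.socket: Garbage collection triggered█
2024-01-15 00:00:09.737 [INFO] auth.jwt: Timeout waiting for response  ░
2024-01-15 00:00:12.162 [DEBUG] worker.main: File descriptor limit reac░
2024-01-15 00:00:16.434 [DEBUG] net.socket: Backup completed successful░
2024-01-15 00:00:17.801 [INFO] cache.redis: Garbage collection triggere░
2024-01-15 00:00:22.105 [WARN] db.pool: File descriptor limit reached  ░
2024-01-15 00:00:26.375 [INFO] queue.consumer: Memory usage at threshol░
2024-01-15 00:00:30.459 [DEBUG] cache.redis: Queue depth exceeds limit ░
2024-01-15 00:00:35.080 [INFO] http.server: Socket connection closed   ░
2024-01-15 00:00:40.639 [INFO] db.pool: Request processed successfully ░
2024-01-15 00:00:40.601 [INFO] auth.jwt: Memory usage at threshold     ░
2024-01-15 00:00:44.245 [INFO] worker.main: Socket connection closed   ░
2024-01-15 00:00:45.421 [INFO] http.server: Index rebuild in progress [░
2024-01-15 00:00:48.731 [INFO] http.server: Timeout waiting for respons░
2024-01-15 00:00:49.130 [INFO] db.pool: Timeout waiting for response   ░
2024-01-15 00:00:52.764 [INFO] worker.main: Configuration loaded from d░
2024-01-15 00:00:52.585 [ERROR] worker.main: Queue depth exceeds limit ░
                                                                       ░
                                                                       ░
                                                                       ░
                                                                       ▼


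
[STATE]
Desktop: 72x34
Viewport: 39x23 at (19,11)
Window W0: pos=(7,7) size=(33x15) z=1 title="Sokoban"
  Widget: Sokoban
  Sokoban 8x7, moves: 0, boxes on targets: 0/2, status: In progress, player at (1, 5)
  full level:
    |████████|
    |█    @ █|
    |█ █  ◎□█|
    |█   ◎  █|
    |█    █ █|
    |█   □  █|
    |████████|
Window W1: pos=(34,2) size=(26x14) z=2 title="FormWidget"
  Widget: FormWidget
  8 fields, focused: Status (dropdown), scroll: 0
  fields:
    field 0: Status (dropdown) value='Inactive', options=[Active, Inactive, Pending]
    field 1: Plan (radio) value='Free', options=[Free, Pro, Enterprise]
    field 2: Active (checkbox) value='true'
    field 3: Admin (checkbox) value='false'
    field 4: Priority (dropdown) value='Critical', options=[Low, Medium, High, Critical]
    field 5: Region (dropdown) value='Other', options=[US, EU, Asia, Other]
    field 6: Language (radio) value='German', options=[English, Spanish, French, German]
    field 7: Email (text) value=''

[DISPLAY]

               ┃  Language:   ( ) Engli
               ┃  Email:      [        
               ┃                       
               ┃                       
               ┗━━━━━━━━━━━━━━━━━━━━━━━
                    ┃                  
/2                  ┃                  
                    ┃                  
                    ┃                  
                    ┃                  
━━━━━━━━━━━━━━━━━━━━┛                  
                                       
                                       
                                       
                                       
                                       
                                       
                                       
                                       
                                       
                                       
                                       
                                       


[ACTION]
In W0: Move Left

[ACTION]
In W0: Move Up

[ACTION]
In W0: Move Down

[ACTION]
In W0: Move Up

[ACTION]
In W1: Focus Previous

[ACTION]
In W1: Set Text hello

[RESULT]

               ┃  Language:   ( ) Engli
               ┃> Email:      [hello   
               ┃                       
               ┃                       
               ┗━━━━━━━━━━━━━━━━━━━━━━━
                    ┃                  
/2                  ┃                  
                    ┃                  
                    ┃                  
                    ┃                  
━━━━━━━━━━━━━━━━━━━━┛                  
                                       
                                       
                                       
                                       
                                       
                                       
                                       
                                       
                                       
                                       
                                       
                                       


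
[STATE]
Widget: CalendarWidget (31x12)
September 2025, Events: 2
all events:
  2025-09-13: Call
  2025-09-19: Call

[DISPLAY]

         September 2025        
Mo Tu We Th Fr Sa Su           
 1  2  3  4  5  6  7           
 8  9 10 11 12 13* 14          
15 16 17 18 19* 20 21          
22 23 24 25 26 27 28           
29 30                          
                               
                               
                               
                               
                               


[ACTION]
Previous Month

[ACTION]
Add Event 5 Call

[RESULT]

          August 2025          
Mo Tu We Th Fr Sa Su           
             1  2  3           
 4  5*  6  7  8  9 10          
11 12 13 14 15 16 17           
18 19 20 21 22 23 24           
25 26 27 28 29 30 31           
                               
                               
                               
                               
                               


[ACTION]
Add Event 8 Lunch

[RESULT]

          August 2025          
Mo Tu We Th Fr Sa Su           
             1  2  3           
 4  5*  6  7  8*  9 10         
11 12 13 14 15 16 17           
18 19 20 21 22 23 24           
25 26 27 28 29 30 31           
                               
                               
                               
                               
                               


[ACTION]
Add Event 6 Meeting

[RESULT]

          August 2025          
Mo Tu We Th Fr Sa Su           
             1  2  3           
 4  5*  6*  7  8*  9 10        
11 12 13 14 15 16 17           
18 19 20 21 22 23 24           
25 26 27 28 29 30 31           
                               
                               
                               
                               
                               


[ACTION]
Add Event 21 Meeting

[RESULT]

          August 2025          
Mo Tu We Th Fr Sa Su           
             1  2  3           
 4  5*  6*  7  8*  9 10        
11 12 13 14 15 16 17           
18 19 20 21* 22 23 24          
25 26 27 28 29 30 31           
                               
                               
                               
                               
                               


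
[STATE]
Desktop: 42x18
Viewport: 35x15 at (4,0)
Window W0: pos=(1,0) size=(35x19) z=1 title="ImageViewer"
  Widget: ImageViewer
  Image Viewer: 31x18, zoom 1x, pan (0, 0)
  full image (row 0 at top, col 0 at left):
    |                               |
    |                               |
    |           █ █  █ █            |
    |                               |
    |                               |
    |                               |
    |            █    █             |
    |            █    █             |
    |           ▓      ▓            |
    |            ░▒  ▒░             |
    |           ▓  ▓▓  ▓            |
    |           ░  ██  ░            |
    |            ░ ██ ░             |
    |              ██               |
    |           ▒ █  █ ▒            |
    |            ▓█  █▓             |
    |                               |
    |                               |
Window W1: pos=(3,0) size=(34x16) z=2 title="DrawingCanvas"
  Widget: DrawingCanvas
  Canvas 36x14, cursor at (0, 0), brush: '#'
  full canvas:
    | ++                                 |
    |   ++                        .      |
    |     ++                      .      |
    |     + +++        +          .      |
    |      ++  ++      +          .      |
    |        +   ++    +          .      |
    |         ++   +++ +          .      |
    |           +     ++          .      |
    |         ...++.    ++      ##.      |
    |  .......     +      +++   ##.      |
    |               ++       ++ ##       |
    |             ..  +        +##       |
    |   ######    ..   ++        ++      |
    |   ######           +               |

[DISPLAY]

━━━━━━━━━━━━━━━━━━━━━━━━━━━━━━━━┓  
 DrawingCanvas                  ┃  
────────────────────────────────┨  
+++                             ┃  
   ++                        .  ┃  
     ++                      .  ┃  
     + +++        +          .  ┃  
      ++  ++      +          .  ┃  
        +   ++    +          .  ┃  
         ++   +++ +          .  ┃  
           +     ++          .  ┃  
         ...++.    ++      ##.  ┃  
  .......     +      +++   ##.  ┃  
               ++       ++ ##   ┃  
             ..  +        +##   ┃  


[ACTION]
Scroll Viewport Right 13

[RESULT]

━━━━━━━━━━━━━━━━━━━━━━━━━━━━━┓     
awingCanvas                  ┃     
─────────────────────────────┨     
                             ┃     
++                        .  ┃     
  ++                      .  ┃     
  + +++        +          .  ┃     
   ++  ++      +          .  ┃     
     +   ++    +          .  ┃     
      ++   +++ +          .  ┃     
        +     ++          .  ┃     
      ...++.    ++      ##.  ┃     
......     +      +++   ##.  ┃     
            ++       ++ ##   ┃     
          ..  +        +##   ┃     


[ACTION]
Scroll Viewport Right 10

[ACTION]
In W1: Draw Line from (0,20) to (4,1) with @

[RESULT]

━━━━━━━━━━━━━━━━━━━━━━━━━━━━━┓     
awingCanvas                  ┃     
─────────────────────────────┨     
               @@@           ┃     
++        @@@@@           .  ┃     
  ++  @@@@                .  ┃     
 @@@@@+        +          .  ┃     
@  ++  ++      +          .  ┃     
     +   ++    +          .  ┃     
      ++   +++ +          .  ┃     
        +     ++          .  ┃     
      ...++.    ++      ##.  ┃     
......     +      +++   ##.  ┃     
            ++       ++ ##   ┃     
          ..  +        +##   ┃     


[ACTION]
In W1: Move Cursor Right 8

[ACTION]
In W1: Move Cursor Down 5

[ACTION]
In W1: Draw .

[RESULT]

━━━━━━━━━━━━━━━━━━━━━━━━━━━━━┓     
awingCanvas                  ┃     
─────────────────────────────┨     
               @@@           ┃     
++        @@@@@           .  ┃     
  ++  @@@@                .  ┃     
 @@@@@+        +          .  ┃     
@  ++  ++      +          .  ┃     
     .   ++    +          .  ┃     
      ++   +++ +          .  ┃     
        +     ++          .  ┃     
      ...++.    ++      ##.  ┃     
......     +      +++   ##.  ┃     
            ++       ++ ##   ┃     
          ..  +        +##   ┃     


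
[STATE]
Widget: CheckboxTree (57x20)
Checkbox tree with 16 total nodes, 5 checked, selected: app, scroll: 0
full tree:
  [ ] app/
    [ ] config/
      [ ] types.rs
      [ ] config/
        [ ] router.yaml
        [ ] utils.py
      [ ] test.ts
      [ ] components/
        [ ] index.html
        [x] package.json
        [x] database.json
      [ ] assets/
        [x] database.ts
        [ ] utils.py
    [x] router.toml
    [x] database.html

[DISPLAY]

>[-] app/                                                
   [-] config/                                           
     [ ] types.rs                                        
     [ ] config/                                         
       [ ] router.yaml                                   
       [ ] utils.py                                      
     [ ] test.ts                                         
     [-] components/                                     
       [ ] index.html                                    
       [x] package.json                                  
       [x] database.json                                 
     [-] assets/                                         
       [x] database.ts                                   
       [ ] utils.py                                      
   [x] router.toml                                       
   [x] database.html                                     
                                                         
                                                         
                                                         
                                                         


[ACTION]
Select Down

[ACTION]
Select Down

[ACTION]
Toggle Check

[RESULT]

 [-] app/                                                
   [-] config/                                           
>    [x] types.rs                                        
     [ ] config/                                         
       [ ] router.yaml                                   
       [ ] utils.py                                      
     [ ] test.ts                                         
     [-] components/                                     
       [ ] index.html                                    
       [x] package.json                                  
       [x] database.json                                 
     [-] assets/                                         
       [x] database.ts                                   
       [ ] utils.py                                      
   [x] router.toml                                       
   [x] database.html                                     
                                                         
                                                         
                                                         
                                                         


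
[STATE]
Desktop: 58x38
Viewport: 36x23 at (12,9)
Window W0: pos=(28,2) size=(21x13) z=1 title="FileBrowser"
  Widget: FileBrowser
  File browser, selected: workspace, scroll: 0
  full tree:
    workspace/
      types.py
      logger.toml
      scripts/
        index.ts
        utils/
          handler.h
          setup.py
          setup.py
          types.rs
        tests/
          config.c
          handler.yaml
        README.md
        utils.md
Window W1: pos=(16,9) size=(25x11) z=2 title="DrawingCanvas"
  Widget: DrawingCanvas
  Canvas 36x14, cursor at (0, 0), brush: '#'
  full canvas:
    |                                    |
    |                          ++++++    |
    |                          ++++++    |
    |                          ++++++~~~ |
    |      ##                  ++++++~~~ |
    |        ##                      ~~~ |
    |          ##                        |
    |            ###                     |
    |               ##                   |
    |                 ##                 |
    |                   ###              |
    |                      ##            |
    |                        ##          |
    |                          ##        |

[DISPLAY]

    ┏━━━━━━━━━━━━━━━━━━━━━━━┓       
    ┃ DrawingCanvas         ┃       
    ┠───────────────────────┨       
    ┃+                      ┃       
    ┃                       ┃       
    ┃                       ┃━━━━━━━
    ┃                       ┃       
    ┃      ##               ┃       
    ┃        ##             ┃       
    ┃          ##           ┃       
    ┗━━━━━━━━━━━━━━━━━━━━━━━┛       
                                    
                                    
                                    
                                    
                                    
                                    
                                    
                                    
                                    
                                    
                                    
                                    


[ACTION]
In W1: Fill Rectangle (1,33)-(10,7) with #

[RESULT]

    ┏━━━━━━━━━━━━━━━━━━━━━━━┓       
    ┃ DrawingCanvas         ┃       
    ┠───────────────────────┨       
    ┃+                      ┃       
    ┃       ################┃       
    ┃       ################┃━━━━━━━
    ┃       ################┃       
    ┃      #################┃       
    ┃       ################┃       
    ┃       ################┃       
    ┗━━━━━━━━━━━━━━━━━━━━━━━┛       
                                    
                                    
                                    
                                    
                                    
                                    
                                    
                                    
                                    
                                    
                                    
                                    


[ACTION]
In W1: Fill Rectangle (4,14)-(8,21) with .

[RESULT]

    ┏━━━━━━━━━━━━━━━━━━━━━━━┓       
    ┃ DrawingCanvas         ┃       
    ┠───────────────────────┨       
    ┃+                      ┃       
    ┃       ################┃       
    ┃       ################┃━━━━━━━
    ┃       ################┃       
    ┃      ########........#┃       
    ┃       #######........#┃       
    ┃       #######........#┃       
    ┗━━━━━━━━━━━━━━━━━━━━━━━┛       
                                    
                                    
                                    
                                    
                                    
                                    
                                    
                                    
                                    
                                    
                                    
                                    


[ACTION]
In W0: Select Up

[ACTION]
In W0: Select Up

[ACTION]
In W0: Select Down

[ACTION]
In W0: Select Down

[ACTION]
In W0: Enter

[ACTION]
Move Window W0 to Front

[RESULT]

    ┏━━━━━━━━━━━┃                   
    ┃ DrawingCan┃                   
    ┠───────────┃                   
    ┃+          ┃                   
    ┃       ####┃                   
    ┃       ####┗━━━━━━━━━━━━━━━━━━━
    ┃       ################┃       
    ┃      ########........#┃       
    ┃       #######........#┃       
    ┃       #######........#┃       
    ┗━━━━━━━━━━━━━━━━━━━━━━━┛       
                                    
                                    
                                    
                                    
                                    
                                    
                                    
                                    
                                    
                                    
                                    
                                    
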